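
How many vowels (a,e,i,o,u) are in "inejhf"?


Input: inejhf
Checking each character:
  'i' at position 0: vowel (running total: 1)
  'n' at position 1: consonant
  'e' at position 2: vowel (running total: 2)
  'j' at position 3: consonant
  'h' at position 4: consonant
  'f' at position 5: consonant
Total vowels: 2

2


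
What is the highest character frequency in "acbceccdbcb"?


Input: acbceccdbcb
Character counts:
  'a': 1
  'b': 3
  'c': 5
  'd': 1
  'e': 1
Maximum frequency: 5

5


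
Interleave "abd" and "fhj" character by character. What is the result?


Interleaving "abd" and "fhj":
  Position 0: 'a' from first, 'f' from second => "af"
  Position 1: 'b' from first, 'h' from second => "bh"
  Position 2: 'd' from first, 'j' from second => "dj"
Result: afbhdj

afbhdj


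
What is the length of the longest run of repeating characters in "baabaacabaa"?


Input: "baabaacabaa"
Scanning for longest run:
  Position 1 ('a'): new char, reset run to 1
  Position 2 ('a'): continues run of 'a', length=2
  Position 3 ('b'): new char, reset run to 1
  Position 4 ('a'): new char, reset run to 1
  Position 5 ('a'): continues run of 'a', length=2
  Position 6 ('c'): new char, reset run to 1
  Position 7 ('a'): new char, reset run to 1
  Position 8 ('b'): new char, reset run to 1
  Position 9 ('a'): new char, reset run to 1
  Position 10 ('a'): continues run of 'a', length=2
Longest run: 'a' with length 2

2


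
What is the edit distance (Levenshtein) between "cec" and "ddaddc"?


Computing edit distance: "cec" -> "ddaddc"
DP table:
           d    d    a    d    d    c
      0    1    2    3    4    5    6
  c   1    1    2    3    4    5    5
  e   2    2    2    3    4    5    6
  c   3    3    3    3    4    5    5
Edit distance = dp[3][6] = 5

5


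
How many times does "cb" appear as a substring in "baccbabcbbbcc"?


Searching for "cb" in "baccbabcbbbcc"
Scanning each position:
  Position 0: "ba" => no
  Position 1: "ac" => no
  Position 2: "cc" => no
  Position 3: "cb" => MATCH
  Position 4: "ba" => no
  Position 5: "ab" => no
  Position 6: "bc" => no
  Position 7: "cb" => MATCH
  Position 8: "bb" => no
  Position 9: "bb" => no
  Position 10: "bc" => no
  Position 11: "cc" => no
Total occurrences: 2

2


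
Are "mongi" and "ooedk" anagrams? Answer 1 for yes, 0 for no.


Strings: "mongi", "ooedk"
Sorted first:  gimno
Sorted second: dekoo
Differ at position 0: 'g' vs 'd' => not anagrams

0


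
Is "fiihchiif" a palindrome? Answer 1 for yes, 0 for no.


Input: fiihchiif
Reversed: fiihchiif
  Compare pos 0 ('f') with pos 8 ('f'): match
  Compare pos 1 ('i') with pos 7 ('i'): match
  Compare pos 2 ('i') with pos 6 ('i'): match
  Compare pos 3 ('h') with pos 5 ('h'): match
Result: palindrome

1


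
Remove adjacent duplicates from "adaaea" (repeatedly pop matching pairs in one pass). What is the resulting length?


Input: adaaea
Stack-based adjacent duplicate removal:
  Read 'a': push. Stack: a
  Read 'd': push. Stack: ad
  Read 'a': push. Stack: ada
  Read 'a': matches stack top 'a' => pop. Stack: ad
  Read 'e': push. Stack: ade
  Read 'a': push. Stack: adea
Final stack: "adea" (length 4)

4


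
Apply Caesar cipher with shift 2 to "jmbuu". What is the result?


Caesar cipher: shift "jmbuu" by 2
  'j' (pos 9) + 2 = pos 11 = 'l'
  'm' (pos 12) + 2 = pos 14 = 'o'
  'b' (pos 1) + 2 = pos 3 = 'd'
  'u' (pos 20) + 2 = pos 22 = 'w'
  'u' (pos 20) + 2 = pos 22 = 'w'
Result: lodww

lodww


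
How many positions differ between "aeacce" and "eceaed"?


Comparing "aeacce" and "eceaed" position by position:
  Position 0: 'a' vs 'e' => DIFFER
  Position 1: 'e' vs 'c' => DIFFER
  Position 2: 'a' vs 'e' => DIFFER
  Position 3: 'c' vs 'a' => DIFFER
  Position 4: 'c' vs 'e' => DIFFER
  Position 5: 'e' vs 'd' => DIFFER
Positions that differ: 6

6


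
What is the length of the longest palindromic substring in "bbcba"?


Input: "bbcba"
Checking substrings for palindromes:
  [1:4] "bcb" (len 3) => palindrome
  [0:2] "bb" (len 2) => palindrome
Longest palindromic substring: "bcb" with length 3

3


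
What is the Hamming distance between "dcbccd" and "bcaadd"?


Comparing "dcbccd" and "bcaadd" position by position:
  Position 0: 'd' vs 'b' => differ
  Position 1: 'c' vs 'c' => same
  Position 2: 'b' vs 'a' => differ
  Position 3: 'c' vs 'a' => differ
  Position 4: 'c' vs 'd' => differ
  Position 5: 'd' vs 'd' => same
Total differences (Hamming distance): 4

4


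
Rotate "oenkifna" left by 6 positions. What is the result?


Input: "oenkifna", rotate left by 6
First 6 characters: "oenkif"
Remaining characters: "na"
Concatenate remaining + first: "na" + "oenkif" = "naoenkif"

naoenkif


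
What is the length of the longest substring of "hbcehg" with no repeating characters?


Input: "hbcehg"
Sliding window (track last position of each char):
  Position 0 ('h'): window [0,0] length 1 -- new best
  Position 1 ('b'): window [0,1] length 2 -- new best
  Position 2 ('c'): window [0,2] length 3 -- new best
  Position 3 ('e'): window [0,3] length 4 -- new best
  Position 4 ('h'): repeat (last at 0), move window start to 1
  Position 4 ('h'): window [1,4] length 4
  Position 5 ('g'): window [1,5] length 5 -- new best
Longest substring with no repeats: "bcehg" with length 5

5


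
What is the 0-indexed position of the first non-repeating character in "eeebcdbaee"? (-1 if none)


Input: eeebcdbaee
Character frequencies:
  'a': 1
  'b': 2
  'c': 1
  'd': 1
  'e': 5
Scanning left to right for freq == 1:
  Position 0 ('e'): freq=5, skip
  Position 1 ('e'): freq=5, skip
  Position 2 ('e'): freq=5, skip
  Position 3 ('b'): freq=2, skip
  Position 4 ('c'): unique! => answer = 4

4


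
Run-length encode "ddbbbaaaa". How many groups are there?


Input: ddbbbaaaa
Scanning for consecutive runs:
  Group 1: 'd' x 2 (positions 0-1)
  Group 2: 'b' x 3 (positions 2-4)
  Group 3: 'a' x 4 (positions 5-8)
Total groups: 3

3


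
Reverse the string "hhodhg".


Input: hhodhg
Reading characters right to left:
  Position 5: 'g'
  Position 4: 'h'
  Position 3: 'd'
  Position 2: 'o'
  Position 1: 'h'
  Position 0: 'h'
Reversed: ghdohh

ghdohh


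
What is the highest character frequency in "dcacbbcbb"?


Input: dcacbbcbb
Character counts:
  'a': 1
  'b': 4
  'c': 3
  'd': 1
Maximum frequency: 4

4


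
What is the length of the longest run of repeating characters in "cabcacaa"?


Input: "cabcacaa"
Scanning for longest run:
  Position 1 ('a'): new char, reset run to 1
  Position 2 ('b'): new char, reset run to 1
  Position 3 ('c'): new char, reset run to 1
  Position 4 ('a'): new char, reset run to 1
  Position 5 ('c'): new char, reset run to 1
  Position 6 ('a'): new char, reset run to 1
  Position 7 ('a'): continues run of 'a', length=2
Longest run: 'a' with length 2

2


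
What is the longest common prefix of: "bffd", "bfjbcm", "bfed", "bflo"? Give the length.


Words: bffd, bfjbcm, bfed, bflo
  Position 0: all 'b' => match
  Position 1: all 'f' => match
  Position 2: ('f', 'j', 'e', 'l') => mismatch, stop
LCP = "bf" (length 2)

2


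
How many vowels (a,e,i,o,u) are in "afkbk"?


Input: afkbk
Checking each character:
  'a' at position 0: vowel (running total: 1)
  'f' at position 1: consonant
  'k' at position 2: consonant
  'b' at position 3: consonant
  'k' at position 4: consonant
Total vowels: 1

1


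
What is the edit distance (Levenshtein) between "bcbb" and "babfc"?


Computing edit distance: "bcbb" -> "babfc"
DP table:
           b    a    b    f    c
      0    1    2    3    4    5
  b   1    0    1    2    3    4
  c   2    1    1    2    3    3
  b   3    2    2    1    2    3
  b   4    3    3    2    2    3
Edit distance = dp[4][5] = 3

3


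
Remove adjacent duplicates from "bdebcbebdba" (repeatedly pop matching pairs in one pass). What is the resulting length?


Input: bdebcbebdba
Stack-based adjacent duplicate removal:
  Read 'b': push. Stack: b
  Read 'd': push. Stack: bd
  Read 'e': push. Stack: bde
  Read 'b': push. Stack: bdeb
  Read 'c': push. Stack: bdebc
  Read 'b': push. Stack: bdebcb
  Read 'e': push. Stack: bdebcbe
  Read 'b': push. Stack: bdebcbeb
  Read 'd': push. Stack: bdebcbebd
  Read 'b': push. Stack: bdebcbebdb
  Read 'a': push. Stack: bdebcbebdba
Final stack: "bdebcbebdba" (length 11)

11


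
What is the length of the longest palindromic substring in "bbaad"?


Input: "bbaad"
Checking substrings for palindromes:
  [0:2] "bb" (len 2) => palindrome
  [2:4] "aa" (len 2) => palindrome
Longest palindromic substring: "bb" with length 2

2


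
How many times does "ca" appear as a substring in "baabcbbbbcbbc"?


Searching for "ca" in "baabcbbbbcbbc"
Scanning each position:
  Position 0: "ba" => no
  Position 1: "aa" => no
  Position 2: "ab" => no
  Position 3: "bc" => no
  Position 4: "cb" => no
  Position 5: "bb" => no
  Position 6: "bb" => no
  Position 7: "bb" => no
  Position 8: "bc" => no
  Position 9: "cb" => no
  Position 10: "bb" => no
  Position 11: "bc" => no
Total occurrences: 0

0


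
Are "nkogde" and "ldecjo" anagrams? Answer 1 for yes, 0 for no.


Strings: "nkogde", "ldecjo"
Sorted first:  degkno
Sorted second: cdejlo
Differ at position 0: 'd' vs 'c' => not anagrams

0


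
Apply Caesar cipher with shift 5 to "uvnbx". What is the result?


Caesar cipher: shift "uvnbx" by 5
  'u' (pos 20) + 5 = pos 25 = 'z'
  'v' (pos 21) + 5 = pos 0 = 'a'
  'n' (pos 13) + 5 = pos 18 = 's'
  'b' (pos 1) + 5 = pos 6 = 'g'
  'x' (pos 23) + 5 = pos 2 = 'c'
Result: zasgc

zasgc


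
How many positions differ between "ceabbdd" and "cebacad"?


Comparing "ceabbdd" and "cebacad" position by position:
  Position 0: 'c' vs 'c' => same
  Position 1: 'e' vs 'e' => same
  Position 2: 'a' vs 'b' => DIFFER
  Position 3: 'b' vs 'a' => DIFFER
  Position 4: 'b' vs 'c' => DIFFER
  Position 5: 'd' vs 'a' => DIFFER
  Position 6: 'd' vs 'd' => same
Positions that differ: 4

4


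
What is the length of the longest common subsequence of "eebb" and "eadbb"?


LCS of "eebb" and "eadbb"
DP table:
           e    a    d    b    b
      0    0    0    0    0    0
  e   0    1    1    1    1    1
  e   0    1    1    1    1    1
  b   0    1    1    1    2    2
  b   0    1    1    1    2    3
LCS length = dp[4][5] = 3

3


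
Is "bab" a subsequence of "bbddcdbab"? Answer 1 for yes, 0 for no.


Check if "bab" is a subsequence of "bbddcdbab"
Greedy scan:
  Position 0 ('b'): matches sub[0] = 'b'
  Position 1 ('b'): no match needed
  Position 2 ('d'): no match needed
  Position 3 ('d'): no match needed
  Position 4 ('c'): no match needed
  Position 5 ('d'): no match needed
  Position 6 ('b'): no match needed
  Position 7 ('a'): matches sub[1] = 'a'
  Position 8 ('b'): matches sub[2] = 'b'
All 3 characters matched => is a subsequence

1


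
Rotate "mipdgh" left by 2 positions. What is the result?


Input: "mipdgh", rotate left by 2
First 2 characters: "mi"
Remaining characters: "pdgh"
Concatenate remaining + first: "pdgh" + "mi" = "pdghmi"

pdghmi


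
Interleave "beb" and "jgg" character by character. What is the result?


Interleaving "beb" and "jgg":
  Position 0: 'b' from first, 'j' from second => "bj"
  Position 1: 'e' from first, 'g' from second => "eg"
  Position 2: 'b' from first, 'g' from second => "bg"
Result: bjegbg

bjegbg


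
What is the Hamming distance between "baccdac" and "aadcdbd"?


Comparing "baccdac" and "aadcdbd" position by position:
  Position 0: 'b' vs 'a' => differ
  Position 1: 'a' vs 'a' => same
  Position 2: 'c' vs 'd' => differ
  Position 3: 'c' vs 'c' => same
  Position 4: 'd' vs 'd' => same
  Position 5: 'a' vs 'b' => differ
  Position 6: 'c' vs 'd' => differ
Total differences (Hamming distance): 4

4


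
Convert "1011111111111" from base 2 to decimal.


Input: "1011111111111" in base 2
Positional expansion:
  Digit '1' (value 1) x 2^12 = 4096
  Digit '0' (value 0) x 2^11 = 0
  Digit '1' (value 1) x 2^10 = 1024
  Digit '1' (value 1) x 2^9 = 512
  Digit '1' (value 1) x 2^8 = 256
  Digit '1' (value 1) x 2^7 = 128
  Digit '1' (value 1) x 2^6 = 64
  Digit '1' (value 1) x 2^5 = 32
  Digit '1' (value 1) x 2^4 = 16
  Digit '1' (value 1) x 2^3 = 8
  Digit '1' (value 1) x 2^2 = 4
  Digit '1' (value 1) x 2^1 = 2
  Digit '1' (value 1) x 2^0 = 1
Sum = 6143

6143


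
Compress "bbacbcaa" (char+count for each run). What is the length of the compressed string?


Input: bbacbcaa
Runs:
  'b' x 2 => "b2"
  'a' x 1 => "a1"
  'c' x 1 => "c1"
  'b' x 1 => "b1"
  'c' x 1 => "c1"
  'a' x 2 => "a2"
Compressed: "b2a1c1b1c1a2"
Compressed length: 12

12


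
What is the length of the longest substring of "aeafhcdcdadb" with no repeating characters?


Input: "aeafhcdcdadb"
Sliding window (track last position of each char):
  Position 0 ('a'): window [0,0] length 1 -- new best
  Position 1 ('e'): window [0,1] length 2 -- new best
  Position 2 ('a'): repeat (last at 0), move window start to 1
  Position 2 ('a'): window [1,2] length 2
  Position 3 ('f'): window [1,3] length 3 -- new best
  Position 4 ('h'): window [1,4] length 4 -- new best
  Position 5 ('c'): window [1,5] length 5 -- new best
  Position 6 ('d'): window [1,6] length 6 -- new best
  Position 7 ('c'): repeat (last at 5), move window start to 6
  Position 7 ('c'): window [6,7] length 2
  Position 8 ('d'): repeat (last at 6), move window start to 7
  Position 8 ('d'): window [7,8] length 2
  Position 9 ('a'): window [7,9] length 3
  Position 10 ('d'): repeat (last at 8), move window start to 9
  Position 10 ('d'): window [9,10] length 2
  Position 11 ('b'): window [9,11] length 3
Longest substring with no repeats: "eafhcd" with length 6

6


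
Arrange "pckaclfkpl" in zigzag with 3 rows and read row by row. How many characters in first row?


Zigzag "pckaclfkpl" into 3 rows:
Placing characters:
  'p' => row 0
  'c' => row 1
  'k' => row 2
  'a' => row 1
  'c' => row 0
  'l' => row 1
  'f' => row 2
  'k' => row 1
  'p' => row 0
  'l' => row 1
Rows:
  Row 0: "pcp"
  Row 1: "calkl"
  Row 2: "kf"
First row length: 3

3


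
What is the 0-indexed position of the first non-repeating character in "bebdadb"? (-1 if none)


Input: bebdadb
Character frequencies:
  'a': 1
  'b': 3
  'd': 2
  'e': 1
Scanning left to right for freq == 1:
  Position 0 ('b'): freq=3, skip
  Position 1 ('e'): unique! => answer = 1

1


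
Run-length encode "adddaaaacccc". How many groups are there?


Input: adddaaaacccc
Scanning for consecutive runs:
  Group 1: 'a' x 1 (positions 0-0)
  Group 2: 'd' x 3 (positions 1-3)
  Group 3: 'a' x 4 (positions 4-7)
  Group 4: 'c' x 4 (positions 8-11)
Total groups: 4

4


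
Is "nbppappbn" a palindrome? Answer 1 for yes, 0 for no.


Input: nbppappbn
Reversed: nbppappbn
  Compare pos 0 ('n') with pos 8 ('n'): match
  Compare pos 1 ('b') with pos 7 ('b'): match
  Compare pos 2 ('p') with pos 6 ('p'): match
  Compare pos 3 ('p') with pos 5 ('p'): match
Result: palindrome

1


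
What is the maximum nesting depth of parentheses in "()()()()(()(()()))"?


Input: "()()()()(()(()()))"
Tracking depth:
  Position 0 '(': depth becomes 1
  Position 1 ')': depth becomes 0
  Position 2 '(': depth becomes 1
  Position 3 ')': depth becomes 0
  Position 4 '(': depth becomes 1
  Position 5 ')': depth becomes 0
  Position 6 '(': depth becomes 1
  Position 7 ')': depth becomes 0
  Position 8 '(': depth becomes 1
  Position 9 '(': depth becomes 2
  Position 10 ')': depth becomes 1
  Position 11 '(': depth becomes 2
  Position 12 '(': depth becomes 3
  Position 13 ')': depth becomes 2
  Position 14 '(': depth becomes 3
  Position 15 ')': depth becomes 2
  Position 16 ')': depth becomes 1
  Position 17 ')': depth becomes 0
Maximum depth reached: 3

3


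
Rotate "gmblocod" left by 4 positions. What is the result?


Input: "gmblocod", rotate left by 4
First 4 characters: "gmbl"
Remaining characters: "ocod"
Concatenate remaining + first: "ocod" + "gmbl" = "ocodgmbl"

ocodgmbl


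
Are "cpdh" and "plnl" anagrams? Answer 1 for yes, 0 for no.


Strings: "cpdh", "plnl"
Sorted first:  cdhp
Sorted second: llnp
Differ at position 0: 'c' vs 'l' => not anagrams

0


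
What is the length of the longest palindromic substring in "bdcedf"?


Input: "bdcedf"
Checking substrings for palindromes:
  No multi-char palindromic substrings found
Longest palindromic substring: "b" with length 1

1


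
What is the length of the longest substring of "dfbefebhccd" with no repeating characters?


Input: "dfbefebhccd"
Sliding window (track last position of each char):
  Position 0 ('d'): window [0,0] length 1 -- new best
  Position 1 ('f'): window [0,1] length 2 -- new best
  Position 2 ('b'): window [0,2] length 3 -- new best
  Position 3 ('e'): window [0,3] length 4 -- new best
  Position 4 ('f'): repeat (last at 1), move window start to 2
  Position 4 ('f'): window [2,4] length 3
  Position 5 ('e'): repeat (last at 3), move window start to 4
  Position 5 ('e'): window [4,5] length 2
  Position 6 ('b'): window [4,6] length 3
  Position 7 ('h'): window [4,7] length 4
  Position 8 ('c'): window [4,8] length 5 -- new best
  Position 9 ('c'): repeat (last at 8), move window start to 9
  Position 9 ('c'): window [9,9] length 1
  Position 10 ('d'): window [9,10] length 2
Longest substring with no repeats: "febhc" with length 5

5


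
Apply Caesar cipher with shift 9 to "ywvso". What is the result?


Caesar cipher: shift "ywvso" by 9
  'y' (pos 24) + 9 = pos 7 = 'h'
  'w' (pos 22) + 9 = pos 5 = 'f'
  'v' (pos 21) + 9 = pos 4 = 'e'
  's' (pos 18) + 9 = pos 1 = 'b'
  'o' (pos 14) + 9 = pos 23 = 'x'
Result: hfebx

hfebx


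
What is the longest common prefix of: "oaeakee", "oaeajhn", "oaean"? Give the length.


Words: oaeakee, oaeajhn, oaean
  Position 0: all 'o' => match
  Position 1: all 'a' => match
  Position 2: all 'e' => match
  Position 3: all 'a' => match
  Position 4: ('k', 'j', 'n') => mismatch, stop
LCP = "oaea" (length 4)

4


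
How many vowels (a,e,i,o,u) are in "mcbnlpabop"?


Input: mcbnlpabop
Checking each character:
  'm' at position 0: consonant
  'c' at position 1: consonant
  'b' at position 2: consonant
  'n' at position 3: consonant
  'l' at position 4: consonant
  'p' at position 5: consonant
  'a' at position 6: vowel (running total: 1)
  'b' at position 7: consonant
  'o' at position 8: vowel (running total: 2)
  'p' at position 9: consonant
Total vowels: 2

2


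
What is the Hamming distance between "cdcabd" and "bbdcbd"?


Comparing "cdcabd" and "bbdcbd" position by position:
  Position 0: 'c' vs 'b' => differ
  Position 1: 'd' vs 'b' => differ
  Position 2: 'c' vs 'd' => differ
  Position 3: 'a' vs 'c' => differ
  Position 4: 'b' vs 'b' => same
  Position 5: 'd' vs 'd' => same
Total differences (Hamming distance): 4

4


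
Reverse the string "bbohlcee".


Input: bbohlcee
Reading characters right to left:
  Position 7: 'e'
  Position 6: 'e'
  Position 5: 'c'
  Position 4: 'l'
  Position 3: 'h'
  Position 2: 'o'
  Position 1: 'b'
  Position 0: 'b'
Reversed: eeclhobb

eeclhobb


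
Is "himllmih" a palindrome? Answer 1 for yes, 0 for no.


Input: himllmih
Reversed: himllmih
  Compare pos 0 ('h') with pos 7 ('h'): match
  Compare pos 1 ('i') with pos 6 ('i'): match
  Compare pos 2 ('m') with pos 5 ('m'): match
  Compare pos 3 ('l') with pos 4 ('l'): match
Result: palindrome

1


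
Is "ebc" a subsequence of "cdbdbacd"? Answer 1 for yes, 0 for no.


Check if "ebc" is a subsequence of "cdbdbacd"
Greedy scan:
  Position 0 ('c'): no match needed
  Position 1 ('d'): no match needed
  Position 2 ('b'): no match needed
  Position 3 ('d'): no match needed
  Position 4 ('b'): no match needed
  Position 5 ('a'): no match needed
  Position 6 ('c'): no match needed
  Position 7 ('d'): no match needed
Only matched 0/3 characters => not a subsequence

0


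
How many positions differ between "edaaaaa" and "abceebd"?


Comparing "edaaaaa" and "abceebd" position by position:
  Position 0: 'e' vs 'a' => DIFFER
  Position 1: 'd' vs 'b' => DIFFER
  Position 2: 'a' vs 'c' => DIFFER
  Position 3: 'a' vs 'e' => DIFFER
  Position 4: 'a' vs 'e' => DIFFER
  Position 5: 'a' vs 'b' => DIFFER
  Position 6: 'a' vs 'd' => DIFFER
Positions that differ: 7

7


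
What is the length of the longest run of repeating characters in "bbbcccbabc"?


Input: "bbbcccbabc"
Scanning for longest run:
  Position 1 ('b'): continues run of 'b', length=2
  Position 2 ('b'): continues run of 'b', length=3
  Position 3 ('c'): new char, reset run to 1
  Position 4 ('c'): continues run of 'c', length=2
  Position 5 ('c'): continues run of 'c', length=3
  Position 6 ('b'): new char, reset run to 1
  Position 7 ('a'): new char, reset run to 1
  Position 8 ('b'): new char, reset run to 1
  Position 9 ('c'): new char, reset run to 1
Longest run: 'b' with length 3

3


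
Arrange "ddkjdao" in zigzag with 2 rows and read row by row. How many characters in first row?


Zigzag "ddkjdao" into 2 rows:
Placing characters:
  'd' => row 0
  'd' => row 1
  'k' => row 0
  'j' => row 1
  'd' => row 0
  'a' => row 1
  'o' => row 0
Rows:
  Row 0: "dkdo"
  Row 1: "dja"
First row length: 4

4


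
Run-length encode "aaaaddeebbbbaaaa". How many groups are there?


Input: aaaaddeebbbbaaaa
Scanning for consecutive runs:
  Group 1: 'a' x 4 (positions 0-3)
  Group 2: 'd' x 2 (positions 4-5)
  Group 3: 'e' x 2 (positions 6-7)
  Group 4: 'b' x 4 (positions 8-11)
  Group 5: 'a' x 4 (positions 12-15)
Total groups: 5

5


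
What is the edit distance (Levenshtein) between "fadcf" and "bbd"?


Computing edit distance: "fadcf" -> "bbd"
DP table:
           b    b    d
      0    1    2    3
  f   1    1    2    3
  a   2    2    2    3
  d   3    3    3    2
  c   4    4    4    3
  f   5    5    5    4
Edit distance = dp[5][3] = 4

4


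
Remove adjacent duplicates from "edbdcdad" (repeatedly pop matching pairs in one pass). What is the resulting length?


Input: edbdcdad
Stack-based adjacent duplicate removal:
  Read 'e': push. Stack: e
  Read 'd': push. Stack: ed
  Read 'b': push. Stack: edb
  Read 'd': push. Stack: edbd
  Read 'c': push. Stack: edbdc
  Read 'd': push. Stack: edbdcd
  Read 'a': push. Stack: edbdcda
  Read 'd': push. Stack: edbdcdad
Final stack: "edbdcdad" (length 8)

8


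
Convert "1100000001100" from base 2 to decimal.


Input: "1100000001100" in base 2
Positional expansion:
  Digit '1' (value 1) x 2^12 = 4096
  Digit '1' (value 1) x 2^11 = 2048
  Digit '0' (value 0) x 2^10 = 0
  Digit '0' (value 0) x 2^9 = 0
  Digit '0' (value 0) x 2^8 = 0
  Digit '0' (value 0) x 2^7 = 0
  Digit '0' (value 0) x 2^6 = 0
  Digit '0' (value 0) x 2^5 = 0
  Digit '0' (value 0) x 2^4 = 0
  Digit '1' (value 1) x 2^3 = 8
  Digit '1' (value 1) x 2^2 = 4
  Digit '0' (value 0) x 2^1 = 0
  Digit '0' (value 0) x 2^0 = 0
Sum = 6156

6156


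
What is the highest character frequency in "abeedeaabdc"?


Input: abeedeaabdc
Character counts:
  'a': 3
  'b': 2
  'c': 1
  'd': 2
  'e': 3
Maximum frequency: 3

3


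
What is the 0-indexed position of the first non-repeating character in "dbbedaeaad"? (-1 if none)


Input: dbbedaeaad
Character frequencies:
  'a': 3
  'b': 2
  'd': 3
  'e': 2
Scanning left to right for freq == 1:
  Position 0 ('d'): freq=3, skip
  Position 1 ('b'): freq=2, skip
  Position 2 ('b'): freq=2, skip
  Position 3 ('e'): freq=2, skip
  Position 4 ('d'): freq=3, skip
  Position 5 ('a'): freq=3, skip
  Position 6 ('e'): freq=2, skip
  Position 7 ('a'): freq=3, skip
  Position 8 ('a'): freq=3, skip
  Position 9 ('d'): freq=3, skip
  No unique character found => answer = -1

-1


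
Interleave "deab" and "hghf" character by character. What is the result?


Interleaving "deab" and "hghf":
  Position 0: 'd' from first, 'h' from second => "dh"
  Position 1: 'e' from first, 'g' from second => "eg"
  Position 2: 'a' from first, 'h' from second => "ah"
  Position 3: 'b' from first, 'f' from second => "bf"
Result: dhegahbf

dhegahbf


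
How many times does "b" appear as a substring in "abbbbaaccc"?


Searching for "b" in "abbbbaaccc"
Scanning each position:
  Position 0: "a" => no
  Position 1: "b" => MATCH
  Position 2: "b" => MATCH
  Position 3: "b" => MATCH
  Position 4: "b" => MATCH
  Position 5: "a" => no
  Position 6: "a" => no
  Position 7: "c" => no
  Position 8: "c" => no
  Position 9: "c" => no
Total occurrences: 4

4


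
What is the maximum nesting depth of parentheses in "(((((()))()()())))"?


Input: "(((((()))()()())))"
Tracking depth:
  Position 0 '(': depth becomes 1
  Position 1 '(': depth becomes 2
  Position 2 '(': depth becomes 3
  Position 3 '(': depth becomes 4
  Position 4 '(': depth becomes 5
  Position 5 '(': depth becomes 6
  Position 6 ')': depth becomes 5
  Position 7 ')': depth becomes 4
  Position 8 ')': depth becomes 3
  Position 9 '(': depth becomes 4
  Position 10 ')': depth becomes 3
  Position 11 '(': depth becomes 4
  Position 12 ')': depth becomes 3
  Position 13 '(': depth becomes 4
  Position 14 ')': depth becomes 3
  Position 15 ')': depth becomes 2
  Position 16 ')': depth becomes 1
  Position 17 ')': depth becomes 0
Maximum depth reached: 6

6


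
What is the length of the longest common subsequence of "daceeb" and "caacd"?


LCS of "daceeb" and "caacd"
DP table:
           c    a    a    c    d
      0    0    0    0    0    0
  d   0    0    0    0    0    1
  a   0    0    1    1    1    1
  c   0    1    1    1    2    2
  e   0    1    1    1    2    2
  e   0    1    1    1    2    2
  b   0    1    1    1    2    2
LCS length = dp[6][5] = 2

2


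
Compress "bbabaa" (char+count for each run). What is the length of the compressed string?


Input: bbabaa
Runs:
  'b' x 2 => "b2"
  'a' x 1 => "a1"
  'b' x 1 => "b1"
  'a' x 2 => "a2"
Compressed: "b2a1b1a2"
Compressed length: 8

8


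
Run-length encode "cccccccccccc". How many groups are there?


Input: cccccccccccc
Scanning for consecutive runs:
  Group 1: 'c' x 12 (positions 0-11)
Total groups: 1

1


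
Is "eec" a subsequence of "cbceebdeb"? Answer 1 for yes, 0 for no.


Check if "eec" is a subsequence of "cbceebdeb"
Greedy scan:
  Position 0 ('c'): no match needed
  Position 1 ('b'): no match needed
  Position 2 ('c'): no match needed
  Position 3 ('e'): matches sub[0] = 'e'
  Position 4 ('e'): matches sub[1] = 'e'
  Position 5 ('b'): no match needed
  Position 6 ('d'): no match needed
  Position 7 ('e'): no match needed
  Position 8 ('b'): no match needed
Only matched 2/3 characters => not a subsequence

0


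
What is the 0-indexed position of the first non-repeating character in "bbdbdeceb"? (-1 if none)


Input: bbdbdeceb
Character frequencies:
  'b': 4
  'c': 1
  'd': 2
  'e': 2
Scanning left to right for freq == 1:
  Position 0 ('b'): freq=4, skip
  Position 1 ('b'): freq=4, skip
  Position 2 ('d'): freq=2, skip
  Position 3 ('b'): freq=4, skip
  Position 4 ('d'): freq=2, skip
  Position 5 ('e'): freq=2, skip
  Position 6 ('c'): unique! => answer = 6

6


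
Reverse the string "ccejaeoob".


Input: ccejaeoob
Reading characters right to left:
  Position 8: 'b'
  Position 7: 'o'
  Position 6: 'o'
  Position 5: 'e'
  Position 4: 'a'
  Position 3: 'j'
  Position 2: 'e'
  Position 1: 'c'
  Position 0: 'c'
Reversed: booeajecc

booeajecc


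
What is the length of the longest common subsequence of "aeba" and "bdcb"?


LCS of "aeba" and "bdcb"
DP table:
           b    d    c    b
      0    0    0    0    0
  a   0    0    0    0    0
  e   0    0    0    0    0
  b   0    1    1    1    1
  a   0    1    1    1    1
LCS length = dp[4][4] = 1

1


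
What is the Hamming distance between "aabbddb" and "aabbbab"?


Comparing "aabbddb" and "aabbbab" position by position:
  Position 0: 'a' vs 'a' => same
  Position 1: 'a' vs 'a' => same
  Position 2: 'b' vs 'b' => same
  Position 3: 'b' vs 'b' => same
  Position 4: 'd' vs 'b' => differ
  Position 5: 'd' vs 'a' => differ
  Position 6: 'b' vs 'b' => same
Total differences (Hamming distance): 2

2


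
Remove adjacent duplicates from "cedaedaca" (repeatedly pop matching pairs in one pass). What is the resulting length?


Input: cedaedaca
Stack-based adjacent duplicate removal:
  Read 'c': push. Stack: c
  Read 'e': push. Stack: ce
  Read 'd': push. Stack: ced
  Read 'a': push. Stack: ceda
  Read 'e': push. Stack: cedae
  Read 'd': push. Stack: cedaed
  Read 'a': push. Stack: cedaeda
  Read 'c': push. Stack: cedaedac
  Read 'a': push. Stack: cedaedaca
Final stack: "cedaedaca" (length 9)

9


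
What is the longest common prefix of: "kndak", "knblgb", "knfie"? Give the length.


Words: kndak, knblgb, knfie
  Position 0: all 'k' => match
  Position 1: all 'n' => match
  Position 2: ('d', 'b', 'f') => mismatch, stop
LCP = "kn" (length 2)

2


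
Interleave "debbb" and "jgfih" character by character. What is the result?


Interleaving "debbb" and "jgfih":
  Position 0: 'd' from first, 'j' from second => "dj"
  Position 1: 'e' from first, 'g' from second => "eg"
  Position 2: 'b' from first, 'f' from second => "bf"
  Position 3: 'b' from first, 'i' from second => "bi"
  Position 4: 'b' from first, 'h' from second => "bh"
Result: djegbfbibh

djegbfbibh


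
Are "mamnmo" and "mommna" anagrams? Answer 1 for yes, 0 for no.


Strings: "mamnmo", "mommna"
Sorted first:  ammmno
Sorted second: ammmno
Sorted forms match => anagrams

1


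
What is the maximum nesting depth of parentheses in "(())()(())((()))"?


Input: "(())()(())((()))"
Tracking depth:
  Position 0 '(': depth becomes 1
  Position 1 '(': depth becomes 2
  Position 2 ')': depth becomes 1
  Position 3 ')': depth becomes 0
  Position 4 '(': depth becomes 1
  Position 5 ')': depth becomes 0
  Position 6 '(': depth becomes 1
  Position 7 '(': depth becomes 2
  Position 8 ')': depth becomes 1
  Position 9 ')': depth becomes 0
  Position 10 '(': depth becomes 1
  Position 11 '(': depth becomes 2
  Position 12 '(': depth becomes 3
  Position 13 ')': depth becomes 2
  Position 14 ')': depth becomes 1
  Position 15 ')': depth becomes 0
Maximum depth reached: 3

3


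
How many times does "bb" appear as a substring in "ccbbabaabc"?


Searching for "bb" in "ccbbabaabc"
Scanning each position:
  Position 0: "cc" => no
  Position 1: "cb" => no
  Position 2: "bb" => MATCH
  Position 3: "ba" => no
  Position 4: "ab" => no
  Position 5: "ba" => no
  Position 6: "aa" => no
  Position 7: "ab" => no
  Position 8: "bc" => no
Total occurrences: 1

1


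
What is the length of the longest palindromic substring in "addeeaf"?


Input: "addeeaf"
Checking substrings for palindromes:
  [1:3] "dd" (len 2) => palindrome
  [3:5] "ee" (len 2) => palindrome
Longest palindromic substring: "dd" with length 2

2


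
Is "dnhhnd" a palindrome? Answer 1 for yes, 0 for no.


Input: dnhhnd
Reversed: dnhhnd
  Compare pos 0 ('d') with pos 5 ('d'): match
  Compare pos 1 ('n') with pos 4 ('n'): match
  Compare pos 2 ('h') with pos 3 ('h'): match
Result: palindrome

1


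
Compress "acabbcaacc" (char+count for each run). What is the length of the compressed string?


Input: acabbcaacc
Runs:
  'a' x 1 => "a1"
  'c' x 1 => "c1"
  'a' x 1 => "a1"
  'b' x 2 => "b2"
  'c' x 1 => "c1"
  'a' x 2 => "a2"
  'c' x 2 => "c2"
Compressed: "a1c1a1b2c1a2c2"
Compressed length: 14

14


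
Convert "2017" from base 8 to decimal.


Input: "2017" in base 8
Positional expansion:
  Digit '2' (value 2) x 8^3 = 1024
  Digit '0' (value 0) x 8^2 = 0
  Digit '1' (value 1) x 8^1 = 8
  Digit '7' (value 7) x 8^0 = 7
Sum = 1039

1039


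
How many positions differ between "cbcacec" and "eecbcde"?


Comparing "cbcacec" and "eecbcde" position by position:
  Position 0: 'c' vs 'e' => DIFFER
  Position 1: 'b' vs 'e' => DIFFER
  Position 2: 'c' vs 'c' => same
  Position 3: 'a' vs 'b' => DIFFER
  Position 4: 'c' vs 'c' => same
  Position 5: 'e' vs 'd' => DIFFER
  Position 6: 'c' vs 'e' => DIFFER
Positions that differ: 5

5


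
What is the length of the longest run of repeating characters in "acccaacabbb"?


Input: "acccaacabbb"
Scanning for longest run:
  Position 1 ('c'): new char, reset run to 1
  Position 2 ('c'): continues run of 'c', length=2
  Position 3 ('c'): continues run of 'c', length=3
  Position 4 ('a'): new char, reset run to 1
  Position 5 ('a'): continues run of 'a', length=2
  Position 6 ('c'): new char, reset run to 1
  Position 7 ('a'): new char, reset run to 1
  Position 8 ('b'): new char, reset run to 1
  Position 9 ('b'): continues run of 'b', length=2
  Position 10 ('b'): continues run of 'b', length=3
Longest run: 'c' with length 3

3


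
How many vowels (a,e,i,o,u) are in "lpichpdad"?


Input: lpichpdad
Checking each character:
  'l' at position 0: consonant
  'p' at position 1: consonant
  'i' at position 2: vowel (running total: 1)
  'c' at position 3: consonant
  'h' at position 4: consonant
  'p' at position 5: consonant
  'd' at position 6: consonant
  'a' at position 7: vowel (running total: 2)
  'd' at position 8: consonant
Total vowels: 2

2


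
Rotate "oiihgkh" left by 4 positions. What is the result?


Input: "oiihgkh", rotate left by 4
First 4 characters: "oiih"
Remaining characters: "gkh"
Concatenate remaining + first: "gkh" + "oiih" = "gkhoiih"

gkhoiih


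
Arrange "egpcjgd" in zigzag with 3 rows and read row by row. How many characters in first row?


Zigzag "egpcjgd" into 3 rows:
Placing characters:
  'e' => row 0
  'g' => row 1
  'p' => row 2
  'c' => row 1
  'j' => row 0
  'g' => row 1
  'd' => row 2
Rows:
  Row 0: "ej"
  Row 1: "gcg"
  Row 2: "pd"
First row length: 2

2


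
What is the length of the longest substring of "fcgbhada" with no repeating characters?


Input: "fcgbhada"
Sliding window (track last position of each char):
  Position 0 ('f'): window [0,0] length 1 -- new best
  Position 1 ('c'): window [0,1] length 2 -- new best
  Position 2 ('g'): window [0,2] length 3 -- new best
  Position 3 ('b'): window [0,3] length 4 -- new best
  Position 4 ('h'): window [0,4] length 5 -- new best
  Position 5 ('a'): window [0,5] length 6 -- new best
  Position 6 ('d'): window [0,6] length 7 -- new best
  Position 7 ('a'): repeat (last at 5), move window start to 6
  Position 7 ('a'): window [6,7] length 2
Longest substring with no repeats: "fcgbhad" with length 7

7


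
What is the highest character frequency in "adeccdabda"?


Input: adeccdabda
Character counts:
  'a': 3
  'b': 1
  'c': 2
  'd': 3
  'e': 1
Maximum frequency: 3

3


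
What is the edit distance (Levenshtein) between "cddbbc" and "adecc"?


Computing edit distance: "cddbbc" -> "adecc"
DP table:
           a    d    e    c    c
      0    1    2    3    4    5
  c   1    1    2    3    3    4
  d   2    2    1    2    3    4
  d   3    3    2    2    3    4
  b   4    4    3    3    3    4
  b   5    5    4    4    4    4
  c   6    6    5    5    4    4
Edit distance = dp[6][5] = 4

4


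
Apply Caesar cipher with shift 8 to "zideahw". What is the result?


Caesar cipher: shift "zideahw" by 8
  'z' (pos 25) + 8 = pos 7 = 'h'
  'i' (pos 8) + 8 = pos 16 = 'q'
  'd' (pos 3) + 8 = pos 11 = 'l'
  'e' (pos 4) + 8 = pos 12 = 'm'
  'a' (pos 0) + 8 = pos 8 = 'i'
  'h' (pos 7) + 8 = pos 15 = 'p'
  'w' (pos 22) + 8 = pos 4 = 'e'
Result: hqlmipe

hqlmipe


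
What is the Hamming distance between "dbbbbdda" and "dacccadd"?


Comparing "dbbbbdda" and "dacccadd" position by position:
  Position 0: 'd' vs 'd' => same
  Position 1: 'b' vs 'a' => differ
  Position 2: 'b' vs 'c' => differ
  Position 3: 'b' vs 'c' => differ
  Position 4: 'b' vs 'c' => differ
  Position 5: 'd' vs 'a' => differ
  Position 6: 'd' vs 'd' => same
  Position 7: 'a' vs 'd' => differ
Total differences (Hamming distance): 6

6


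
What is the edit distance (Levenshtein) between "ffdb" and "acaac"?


Computing edit distance: "ffdb" -> "acaac"
DP table:
           a    c    a    a    c
      0    1    2    3    4    5
  f   1    1    2    3    4    5
  f   2    2    2    3    4    5
  d   3    3    3    3    4    5
  b   4    4    4    4    4    5
Edit distance = dp[4][5] = 5

5


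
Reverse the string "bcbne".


Input: bcbne
Reading characters right to left:
  Position 4: 'e'
  Position 3: 'n'
  Position 2: 'b'
  Position 1: 'c'
  Position 0: 'b'
Reversed: enbcb

enbcb


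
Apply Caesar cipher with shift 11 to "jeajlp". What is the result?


Caesar cipher: shift "jeajlp" by 11
  'j' (pos 9) + 11 = pos 20 = 'u'
  'e' (pos 4) + 11 = pos 15 = 'p'
  'a' (pos 0) + 11 = pos 11 = 'l'
  'j' (pos 9) + 11 = pos 20 = 'u'
  'l' (pos 11) + 11 = pos 22 = 'w'
  'p' (pos 15) + 11 = pos 0 = 'a'
Result: upluwa

upluwa


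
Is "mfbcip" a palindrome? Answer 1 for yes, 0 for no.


Input: mfbcip
Reversed: picbfm
  Compare pos 0 ('m') with pos 5 ('p'): MISMATCH
  Compare pos 1 ('f') with pos 4 ('i'): MISMATCH
  Compare pos 2 ('b') with pos 3 ('c'): MISMATCH
Result: not a palindrome

0


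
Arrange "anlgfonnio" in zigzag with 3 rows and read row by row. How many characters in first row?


Zigzag "anlgfonnio" into 3 rows:
Placing characters:
  'a' => row 0
  'n' => row 1
  'l' => row 2
  'g' => row 1
  'f' => row 0
  'o' => row 1
  'n' => row 2
  'n' => row 1
  'i' => row 0
  'o' => row 1
Rows:
  Row 0: "afi"
  Row 1: "ngono"
  Row 2: "ln"
First row length: 3

3


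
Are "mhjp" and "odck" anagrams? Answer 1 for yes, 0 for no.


Strings: "mhjp", "odck"
Sorted first:  hjmp
Sorted second: cdko
Differ at position 0: 'h' vs 'c' => not anagrams

0


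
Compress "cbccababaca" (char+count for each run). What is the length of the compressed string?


Input: cbccababaca
Runs:
  'c' x 1 => "c1"
  'b' x 1 => "b1"
  'c' x 2 => "c2"
  'a' x 1 => "a1"
  'b' x 1 => "b1"
  'a' x 1 => "a1"
  'b' x 1 => "b1"
  'a' x 1 => "a1"
  'c' x 1 => "c1"
  'a' x 1 => "a1"
Compressed: "c1b1c2a1b1a1b1a1c1a1"
Compressed length: 20

20


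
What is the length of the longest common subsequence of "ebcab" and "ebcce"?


LCS of "ebcab" and "ebcce"
DP table:
           e    b    c    c    e
      0    0    0    0    0    0
  e   0    1    1    1    1    1
  b   0    1    2    2    2    2
  c   0    1    2    3    3    3
  a   0    1    2    3    3    3
  b   0    1    2    3    3    3
LCS length = dp[5][5] = 3

3


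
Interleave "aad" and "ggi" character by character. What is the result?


Interleaving "aad" and "ggi":
  Position 0: 'a' from first, 'g' from second => "ag"
  Position 1: 'a' from first, 'g' from second => "ag"
  Position 2: 'd' from first, 'i' from second => "di"
Result: agagdi

agagdi


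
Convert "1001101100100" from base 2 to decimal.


Input: "1001101100100" in base 2
Positional expansion:
  Digit '1' (value 1) x 2^12 = 4096
  Digit '0' (value 0) x 2^11 = 0
  Digit '0' (value 0) x 2^10 = 0
  Digit '1' (value 1) x 2^9 = 512
  Digit '1' (value 1) x 2^8 = 256
  Digit '0' (value 0) x 2^7 = 0
  Digit '1' (value 1) x 2^6 = 64
  Digit '1' (value 1) x 2^5 = 32
  Digit '0' (value 0) x 2^4 = 0
  Digit '0' (value 0) x 2^3 = 0
  Digit '1' (value 1) x 2^2 = 4
  Digit '0' (value 0) x 2^1 = 0
  Digit '0' (value 0) x 2^0 = 0
Sum = 4964

4964


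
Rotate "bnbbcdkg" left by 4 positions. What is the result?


Input: "bnbbcdkg", rotate left by 4
First 4 characters: "bnbb"
Remaining characters: "cdkg"
Concatenate remaining + first: "cdkg" + "bnbb" = "cdkgbnbb"

cdkgbnbb


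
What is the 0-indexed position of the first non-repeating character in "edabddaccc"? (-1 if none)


Input: edabddaccc
Character frequencies:
  'a': 2
  'b': 1
  'c': 3
  'd': 3
  'e': 1
Scanning left to right for freq == 1:
  Position 0 ('e'): unique! => answer = 0

0


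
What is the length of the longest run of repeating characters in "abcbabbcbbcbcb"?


Input: "abcbabbcbbcbcb"
Scanning for longest run:
  Position 1 ('b'): new char, reset run to 1
  Position 2 ('c'): new char, reset run to 1
  Position 3 ('b'): new char, reset run to 1
  Position 4 ('a'): new char, reset run to 1
  Position 5 ('b'): new char, reset run to 1
  Position 6 ('b'): continues run of 'b', length=2
  Position 7 ('c'): new char, reset run to 1
  Position 8 ('b'): new char, reset run to 1
  Position 9 ('b'): continues run of 'b', length=2
  Position 10 ('c'): new char, reset run to 1
  Position 11 ('b'): new char, reset run to 1
  Position 12 ('c'): new char, reset run to 1
  Position 13 ('b'): new char, reset run to 1
Longest run: 'b' with length 2

2
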